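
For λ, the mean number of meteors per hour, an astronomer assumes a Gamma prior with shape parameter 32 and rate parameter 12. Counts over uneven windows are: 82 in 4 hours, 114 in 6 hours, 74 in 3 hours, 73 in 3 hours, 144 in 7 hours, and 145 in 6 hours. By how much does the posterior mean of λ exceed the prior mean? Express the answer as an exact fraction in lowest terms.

1664/123

Total count: 82 + 114 + 74 + 73 + 144 + 145 = 632.
Total exposure: 4 + 6 + 3 + 3 + 7 + 6 = 29 hours.
Conjugate update: add total count to the shape and total exposure to the rate, giving Gamma(664, 41).
Posterior mean = 664/41 = 664/41; prior mean = 32/12 = 8/3. Difference = 664/41 − 8/3 = 1664/123.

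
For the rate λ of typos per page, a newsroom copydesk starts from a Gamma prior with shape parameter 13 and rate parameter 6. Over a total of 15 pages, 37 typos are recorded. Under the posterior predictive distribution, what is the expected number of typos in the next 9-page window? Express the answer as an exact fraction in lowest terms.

150/7

Total count 37 over total exposure 15 pages.
Conjugate update: add total count to the shape and total exposure to the rate, giving Gamma(50, 21).
Predictive mean over a 9-page window = T·E[λ|data] = 9·50/21 = 150/7.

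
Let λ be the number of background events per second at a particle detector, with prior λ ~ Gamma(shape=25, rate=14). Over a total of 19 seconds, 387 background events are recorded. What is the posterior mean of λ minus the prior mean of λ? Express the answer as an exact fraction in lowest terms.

Total count 387 over total exposure 19 seconds.
By Gamma–Poisson conjugacy, the posterior is Gamma(α + Σx, β + Σt) = Gamma(25 + 387, 14 + 19) = Gamma(412, 33).
Posterior mean = 412/33 = 412/33; prior mean = 25/14 = 25/14. Difference = 412/33 − 25/14 = 4943/462.

4943/462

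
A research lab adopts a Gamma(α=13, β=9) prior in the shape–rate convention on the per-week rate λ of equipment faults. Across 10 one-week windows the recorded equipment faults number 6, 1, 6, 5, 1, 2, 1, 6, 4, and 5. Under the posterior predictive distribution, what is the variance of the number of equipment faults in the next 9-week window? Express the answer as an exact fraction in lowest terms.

Total count: 6 + 1 + 6 + 5 + 1 + 2 + 1 + 6 + 4 + 5 = 37.
Total exposure: 10 weeks.
Posterior: α' = 13 + 37 = 50, β' = 9 + 10 = 19.
The posterior predictive for a window of length T is Negative Binomial with variance T·α'·(β'+T)/β'² = 9·50·28/361 = 12600/361.

12600/361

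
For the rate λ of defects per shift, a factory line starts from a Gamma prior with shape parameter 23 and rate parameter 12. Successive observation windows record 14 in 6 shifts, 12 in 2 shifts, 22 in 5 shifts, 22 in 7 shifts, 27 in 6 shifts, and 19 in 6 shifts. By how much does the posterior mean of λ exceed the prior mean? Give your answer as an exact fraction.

41/33

Total count: 14 + 12 + 22 + 22 + 27 + 19 = 116.
Total exposure: 6 + 2 + 5 + 7 + 6 + 6 = 32 shifts.
Conjugate update: add total count to the shape and total exposure to the rate, giving Gamma(139, 44).
Posterior mean = 139/44 = 139/44; prior mean = 23/12 = 23/12. Difference = 139/44 − 23/12 = 41/33.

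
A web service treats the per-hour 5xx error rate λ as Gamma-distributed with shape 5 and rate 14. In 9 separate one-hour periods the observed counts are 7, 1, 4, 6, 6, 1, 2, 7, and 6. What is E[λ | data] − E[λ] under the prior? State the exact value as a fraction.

Total count: 7 + 1 + 4 + 6 + 6 + 1 + 2 + 7 + 6 = 40.
Total exposure: 9 hours.
By Gamma–Poisson conjugacy, the posterior is Gamma(α + Σx, β + Σt) = Gamma(5 + 40, 14 + 9) = Gamma(45, 23).
Posterior mean = 45/23 = 45/23; prior mean = 5/14 = 5/14. Difference = 45/23 − 5/14 = 515/322.

515/322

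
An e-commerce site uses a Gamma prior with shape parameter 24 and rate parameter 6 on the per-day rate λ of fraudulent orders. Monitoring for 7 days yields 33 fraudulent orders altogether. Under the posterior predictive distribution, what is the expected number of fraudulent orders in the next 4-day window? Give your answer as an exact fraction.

Total count 33 over total exposure 7 days.
By Gamma–Poisson conjugacy, the posterior is Gamma(α + Σx, β + Σt) = Gamma(24 + 33, 6 + 7) = Gamma(57, 13).
Predictive mean over a 4-day window = T·E[λ|data] = 4·57/13 = 228/13.

228/13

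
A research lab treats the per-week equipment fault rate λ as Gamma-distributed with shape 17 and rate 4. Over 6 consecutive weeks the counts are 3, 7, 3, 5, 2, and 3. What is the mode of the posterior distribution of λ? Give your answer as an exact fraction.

Total count: 3 + 7 + 3 + 5 + 2 + 3 = 23.
Total exposure: 6 weeks.
The Gamma prior is conjugate for the Poisson rate, so λ | data ~ Gamma(17+23, 4+6) = Gamma(40, 10).
Posterior mode = (α'−1)/β' = 39/10.

39/10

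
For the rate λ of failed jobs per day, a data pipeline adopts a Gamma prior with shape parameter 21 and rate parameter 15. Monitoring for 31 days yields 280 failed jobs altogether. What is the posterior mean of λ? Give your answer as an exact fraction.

301/46

Total count 280 over total exposure 31 days.
The Gamma prior is conjugate for the Poisson rate, so λ | data ~ Gamma(21+280, 15+31) = Gamma(301, 46).
Posterior mean = α'/β' = 301/46.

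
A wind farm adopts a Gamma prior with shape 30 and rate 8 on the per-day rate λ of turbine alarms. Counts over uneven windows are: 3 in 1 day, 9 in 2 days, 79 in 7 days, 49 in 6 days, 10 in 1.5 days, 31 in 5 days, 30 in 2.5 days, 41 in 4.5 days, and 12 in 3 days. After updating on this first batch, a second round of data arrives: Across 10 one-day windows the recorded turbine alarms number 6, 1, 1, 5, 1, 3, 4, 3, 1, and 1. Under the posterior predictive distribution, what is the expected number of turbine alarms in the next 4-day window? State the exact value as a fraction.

2560/101

Total count: 3 + 9 + 79 + 49 + 10 + 31 + 30 + 41 + 12 = 264.
Total exposure: 1 + 2 + 7 + 6 + 1.5 + 5 + 2.5 + 4.5 + 3 = 32.5 days.
After the first batch: Gamma(30 + 264, 8 + 32.5) = Gamma(294, 81/2).
Total count: 6 + 1 + 1 + 5 + 1 + 3 + 4 + 3 + 1 + 1 = 26.
Total exposure: 10 days.
After the second batch: Gamma(294 + 26, 81/2 + 10) = Gamma(320, 101/2).
Predictive mean over a 4-day window = T·E[λ|data] = 4·320/(101/2) = 2560/101.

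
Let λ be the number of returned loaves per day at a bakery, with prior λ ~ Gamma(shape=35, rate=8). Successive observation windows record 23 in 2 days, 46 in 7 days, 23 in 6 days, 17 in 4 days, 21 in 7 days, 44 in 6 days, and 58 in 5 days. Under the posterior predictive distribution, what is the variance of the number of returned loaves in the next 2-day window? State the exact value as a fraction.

8366/675

Total count: 23 + 46 + 23 + 17 + 21 + 44 + 58 = 232.
Total exposure: 2 + 7 + 6 + 4 + 7 + 6 + 5 = 37 days.
Posterior: α' = 35 + 232 = 267, β' = 8 + 37 = 45.
The posterior predictive for a window of length T is Negative Binomial with variance T·α'·(β'+T)/β'² = 2·267·47/2025 = 8366/675.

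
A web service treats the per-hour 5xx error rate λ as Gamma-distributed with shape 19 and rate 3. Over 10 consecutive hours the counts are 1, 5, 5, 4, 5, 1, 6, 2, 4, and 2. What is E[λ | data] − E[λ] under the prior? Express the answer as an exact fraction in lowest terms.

Total count: 1 + 5 + 5 + 4 + 5 + 1 + 6 + 2 + 4 + 2 = 35.
Total exposure: 10 hours.
Gamma(α, β) with Poisson data over total exposure Σt gives posterior Gamma(α+Σx, β+Σt) = Gamma(54, 13).
Posterior mean = 54/13 = 54/13; prior mean = 19/3 = 19/3. Difference = 54/13 − 19/3 = -85/39.

-85/39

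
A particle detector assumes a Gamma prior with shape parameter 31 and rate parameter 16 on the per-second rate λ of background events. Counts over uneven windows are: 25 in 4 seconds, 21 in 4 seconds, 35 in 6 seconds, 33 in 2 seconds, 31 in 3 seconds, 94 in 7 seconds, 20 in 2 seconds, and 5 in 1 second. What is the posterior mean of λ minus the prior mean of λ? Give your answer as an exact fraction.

Total count: 25 + 21 + 35 + 33 + 31 + 94 + 20 + 5 = 264.
Total exposure: 4 + 4 + 6 + 2 + 3 + 7 + 2 + 1 = 29 seconds.
The Gamma prior is conjugate for the Poisson rate, so λ | data ~ Gamma(31+264, 16+29) = Gamma(295, 45).
Posterior mean = 295/45 = 59/9; prior mean = 31/16 = 31/16. Difference = 59/9 − 31/16 = 665/144.

665/144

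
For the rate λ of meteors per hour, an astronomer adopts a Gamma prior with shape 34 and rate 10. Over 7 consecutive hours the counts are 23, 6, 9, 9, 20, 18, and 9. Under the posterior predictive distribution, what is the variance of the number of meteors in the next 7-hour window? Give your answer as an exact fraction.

Total count: 23 + 6 + 9 + 9 + 20 + 18 + 9 = 94.
Total exposure: 7 hours.
Posterior: α' = 34 + 94 = 128, β' = 10 + 7 = 17.
The posterior predictive for a window of length T is Negative Binomial with variance T·α'·(β'+T)/β'² = 7·128·24/289 = 21504/289.

21504/289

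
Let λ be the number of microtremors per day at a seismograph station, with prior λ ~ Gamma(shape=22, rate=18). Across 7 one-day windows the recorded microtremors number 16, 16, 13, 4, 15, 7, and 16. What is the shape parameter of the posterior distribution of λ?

109

Total count: 16 + 16 + 13 + 4 + 15 + 7 + 16 = 87.
Total exposure: 7 days.
Posterior: α' = 22 + 87 = 109, β' = 18 + 7 = 25.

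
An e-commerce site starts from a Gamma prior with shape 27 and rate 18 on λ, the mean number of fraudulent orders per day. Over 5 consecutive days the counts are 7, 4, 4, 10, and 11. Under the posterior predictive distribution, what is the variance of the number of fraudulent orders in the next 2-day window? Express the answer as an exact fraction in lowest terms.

Total count: 7 + 4 + 4 + 10 + 11 = 36.
Total exposure: 5 days.
Gamma(α, β) with Poisson data over total exposure Σt gives posterior Gamma(α+Σx, β+Σt) = Gamma(63, 23).
The posterior predictive for a window of length T is Negative Binomial with variance T·α'·(β'+T)/β'² = 2·63·25/529 = 3150/529.

3150/529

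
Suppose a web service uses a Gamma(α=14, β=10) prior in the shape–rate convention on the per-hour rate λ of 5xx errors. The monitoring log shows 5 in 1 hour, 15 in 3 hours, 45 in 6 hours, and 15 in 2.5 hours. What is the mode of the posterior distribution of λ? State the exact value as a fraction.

Total count: 5 + 15 + 45 + 15 = 80.
Total exposure: 1 + 3 + 6 + 2.5 = 12.5 hours.
The Gamma prior is conjugate for the Poisson rate, so λ | data ~ Gamma(14+80, 10+12.5) = Gamma(94, 45/2).
Posterior mode = (α'−1)/β' = 93/(45/2) = 62/15.

62/15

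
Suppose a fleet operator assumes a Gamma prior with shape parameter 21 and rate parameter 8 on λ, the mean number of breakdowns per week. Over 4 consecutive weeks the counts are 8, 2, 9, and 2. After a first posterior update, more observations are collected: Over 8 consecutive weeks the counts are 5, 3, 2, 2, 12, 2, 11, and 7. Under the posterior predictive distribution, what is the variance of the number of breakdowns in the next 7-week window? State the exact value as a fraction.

8127/200

Total count: 8 + 2 + 9 + 2 = 21.
Total exposure: 4 weeks.
After the first batch: Gamma(21 + 21, 8 + 4) = Gamma(42, 12).
Total count: 5 + 3 + 2 + 2 + 12 + 2 + 11 + 7 = 44.
Total exposure: 8 weeks.
After the second batch: Gamma(42 + 44, 12 + 8) = Gamma(86, 20).
The posterior predictive for a window of length T is Negative Binomial with variance T·α'·(β'+T)/β'² = 7·86·27/400 = 8127/200.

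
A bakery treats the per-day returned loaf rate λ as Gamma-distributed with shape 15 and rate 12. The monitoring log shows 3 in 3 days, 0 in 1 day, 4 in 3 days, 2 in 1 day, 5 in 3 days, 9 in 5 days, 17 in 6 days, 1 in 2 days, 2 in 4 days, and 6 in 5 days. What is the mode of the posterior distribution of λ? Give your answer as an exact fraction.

Total count: 3 + 0 + 4 + 2 + 5 + 9 + 17 + 1 + 2 + 6 = 49.
Total exposure: 3 + 1 + 3 + 1 + 3 + 5 + 6 + 2 + 4 + 5 = 33 days.
Posterior: α' = 15 + 49 = 64, β' = 12 + 33 = 45.
Posterior mode = (α'−1)/β' = 63/45 = 7/5.

7/5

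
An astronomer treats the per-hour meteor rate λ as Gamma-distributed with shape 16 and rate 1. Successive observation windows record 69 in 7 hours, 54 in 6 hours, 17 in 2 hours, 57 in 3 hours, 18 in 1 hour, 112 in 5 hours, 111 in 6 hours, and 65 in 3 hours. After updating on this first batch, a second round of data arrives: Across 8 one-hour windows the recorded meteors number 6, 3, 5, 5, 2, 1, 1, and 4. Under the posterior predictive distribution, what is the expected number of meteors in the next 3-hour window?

Total count: 69 + 54 + 17 + 57 + 18 + 112 + 111 + 65 = 503.
Total exposure: 7 + 6 + 2 + 3 + 1 + 5 + 6 + 3 = 33 hours.
After the first batch: Gamma(16 + 503, 1 + 33) = Gamma(519, 34).
Total count: 6 + 3 + 5 + 5 + 2 + 1 + 1 + 4 = 27.
Total exposure: 8 hours.
After the second batch: Gamma(519 + 27, 34 + 8) = Gamma(546, 42).
Predictive mean over a 3-hour window = T·E[λ|data] = 3·546/42 = 39.

39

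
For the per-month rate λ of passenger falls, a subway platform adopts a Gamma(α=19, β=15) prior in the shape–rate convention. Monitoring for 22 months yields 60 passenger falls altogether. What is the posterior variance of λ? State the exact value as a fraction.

79/1369

Total count 60 over total exposure 22 months.
By Gamma–Poisson conjugacy, the posterior is Gamma(α + Σx, β + Σt) = Gamma(19 + 60, 15 + 22) = Gamma(79, 37).
Posterior variance = α'/β'² = 79/1369.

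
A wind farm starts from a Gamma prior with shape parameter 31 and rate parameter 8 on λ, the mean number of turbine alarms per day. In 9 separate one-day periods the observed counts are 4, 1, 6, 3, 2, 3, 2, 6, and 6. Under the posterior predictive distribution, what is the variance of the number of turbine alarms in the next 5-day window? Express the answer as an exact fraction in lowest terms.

Total count: 4 + 1 + 6 + 3 + 2 + 3 + 2 + 6 + 6 = 33.
Total exposure: 9 days.
Posterior: α' = 31 + 33 = 64, β' = 8 + 9 = 17.
The posterior predictive for a window of length T is Negative Binomial with variance T·α'·(β'+T)/β'² = 5·64·22/289 = 7040/289.

7040/289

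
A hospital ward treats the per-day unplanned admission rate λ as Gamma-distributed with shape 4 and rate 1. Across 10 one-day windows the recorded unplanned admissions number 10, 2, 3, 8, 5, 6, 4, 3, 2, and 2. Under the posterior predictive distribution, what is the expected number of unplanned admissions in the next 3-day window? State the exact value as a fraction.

147/11

Total count: 10 + 2 + 3 + 8 + 5 + 6 + 4 + 3 + 2 + 2 = 45.
Total exposure: 10 days.
Conjugate update: add total count to the shape and total exposure to the rate, giving Gamma(49, 11).
Predictive mean over a 3-day window = T·E[λ|data] = 3·49/11 = 147/11.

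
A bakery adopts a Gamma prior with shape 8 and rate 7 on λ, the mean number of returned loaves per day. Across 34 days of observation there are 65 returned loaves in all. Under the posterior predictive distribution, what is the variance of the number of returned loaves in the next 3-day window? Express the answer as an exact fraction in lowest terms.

Total count 65 over total exposure 34 days.
Conjugate update: add total count to the shape and total exposure to the rate, giving Gamma(73, 41).
The posterior predictive for a window of length T is Negative Binomial with variance T·α'·(β'+T)/β'² = 3·73·44/1681 = 9636/1681.

9636/1681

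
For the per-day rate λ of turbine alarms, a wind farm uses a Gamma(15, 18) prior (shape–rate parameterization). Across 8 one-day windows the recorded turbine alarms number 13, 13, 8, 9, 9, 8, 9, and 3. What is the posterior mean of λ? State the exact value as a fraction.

87/26

Total count: 13 + 13 + 8 + 9 + 9 + 8 + 9 + 3 = 72.
Total exposure: 8 days.
By Gamma–Poisson conjugacy, the posterior is Gamma(α + Σx, β + Σt) = Gamma(15 + 72, 18 + 8) = Gamma(87, 26).
Posterior mean = α'/β' = 87/26.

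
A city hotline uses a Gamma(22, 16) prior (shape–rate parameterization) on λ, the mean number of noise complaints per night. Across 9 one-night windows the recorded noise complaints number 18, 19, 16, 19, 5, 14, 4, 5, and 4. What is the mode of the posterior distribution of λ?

Total count: 18 + 19 + 16 + 19 + 5 + 14 + 4 + 5 + 4 = 104.
Total exposure: 9 nights.
Conjugate update: add total count to the shape and total exposure to the rate, giving Gamma(126, 25).
Posterior mode = (α'−1)/β' = 125/25 = 5.

5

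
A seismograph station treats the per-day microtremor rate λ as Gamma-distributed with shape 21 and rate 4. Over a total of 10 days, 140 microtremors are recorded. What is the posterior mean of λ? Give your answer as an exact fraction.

Total count 140 over total exposure 10 days.
By Gamma–Poisson conjugacy, the posterior is Gamma(α + Σx, β + Σt) = Gamma(21 + 140, 4 + 10) = Gamma(161, 14).
Posterior mean = α'/β' = 161/14 = 23/2.

23/2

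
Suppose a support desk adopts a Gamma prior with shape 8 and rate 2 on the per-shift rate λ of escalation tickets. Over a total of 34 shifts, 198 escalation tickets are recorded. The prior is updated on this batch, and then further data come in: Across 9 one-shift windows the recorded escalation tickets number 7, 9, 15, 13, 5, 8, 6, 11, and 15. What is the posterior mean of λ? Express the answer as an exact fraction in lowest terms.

Total count 198 over total exposure 34 shifts.
After the first batch: Gamma(8 + 198, 2 + 34) = Gamma(206, 36).
Total count: 7 + 9 + 15 + 13 + 5 + 8 + 6 + 11 + 15 = 89.
Total exposure: 9 shifts.
After the second batch: Gamma(206 + 89, 36 + 9) = Gamma(295, 45).
Posterior mean = α'/β' = 295/45 = 59/9.

59/9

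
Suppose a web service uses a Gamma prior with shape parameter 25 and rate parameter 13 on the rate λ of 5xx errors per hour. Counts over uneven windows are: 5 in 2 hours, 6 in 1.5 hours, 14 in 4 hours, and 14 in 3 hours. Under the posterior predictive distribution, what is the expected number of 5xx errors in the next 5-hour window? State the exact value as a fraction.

640/47

Total count: 5 + 6 + 14 + 14 = 39.
Total exposure: 2 + 1.5 + 4 + 3 = 10.5 hours.
The Gamma prior is conjugate for the Poisson rate, so λ | data ~ Gamma(25+39, 13+10.5) = Gamma(64, 47/2).
Predictive mean over a 5-hour window = T·E[λ|data] = 5·64/(47/2) = 640/47.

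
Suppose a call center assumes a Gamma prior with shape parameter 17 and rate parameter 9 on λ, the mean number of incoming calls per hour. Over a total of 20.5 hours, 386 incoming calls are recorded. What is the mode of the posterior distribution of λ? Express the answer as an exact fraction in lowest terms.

Total count 386 over total exposure 20.5 hours.
Posterior: α' = 17 + 386 = 403, β' = 9 + 20.5 = 59/2.
Posterior mode = (α'−1)/β' = 402/(59/2) = 804/59.

804/59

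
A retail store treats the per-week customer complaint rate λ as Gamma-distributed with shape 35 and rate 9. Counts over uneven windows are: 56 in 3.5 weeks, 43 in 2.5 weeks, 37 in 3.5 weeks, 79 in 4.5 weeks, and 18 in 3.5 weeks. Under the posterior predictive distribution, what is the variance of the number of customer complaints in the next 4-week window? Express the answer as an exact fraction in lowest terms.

130784/2809

Total count: 56 + 43 + 37 + 79 + 18 = 233.
Total exposure: 3.5 + 2.5 + 3.5 + 4.5 + 3.5 = 17.5 weeks.
The Gamma prior is conjugate for the Poisson rate, so λ | data ~ Gamma(35+233, 9+17.5) = Gamma(268, 53/2).
The posterior predictive for a window of length T is Negative Binomial with variance T·α'·(β'+T)/β'² = 4·268·(61/2)/(2809/4) = 130784/2809.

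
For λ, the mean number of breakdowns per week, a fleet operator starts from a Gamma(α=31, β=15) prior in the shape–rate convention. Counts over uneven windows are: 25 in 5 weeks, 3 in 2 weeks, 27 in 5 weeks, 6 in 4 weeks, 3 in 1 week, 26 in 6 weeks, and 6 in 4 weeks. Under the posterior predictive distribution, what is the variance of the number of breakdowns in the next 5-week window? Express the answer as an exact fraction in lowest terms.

29845/1764

Total count: 25 + 3 + 27 + 6 + 3 + 26 + 6 = 96.
Total exposure: 5 + 2 + 5 + 4 + 1 + 6 + 4 = 27 weeks.
Conjugate update: add total count to the shape and total exposure to the rate, giving Gamma(127, 42).
The posterior predictive for a window of length T is Negative Binomial with variance T·α'·(β'+T)/β'² = 5·127·47/1764 = 29845/1764.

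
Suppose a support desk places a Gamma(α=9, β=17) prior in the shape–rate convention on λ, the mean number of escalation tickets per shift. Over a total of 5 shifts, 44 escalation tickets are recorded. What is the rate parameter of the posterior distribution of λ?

22

Total count 44 over total exposure 5 shifts.
Posterior: α' = 9 + 44 = 53, β' = 17 + 5 = 22.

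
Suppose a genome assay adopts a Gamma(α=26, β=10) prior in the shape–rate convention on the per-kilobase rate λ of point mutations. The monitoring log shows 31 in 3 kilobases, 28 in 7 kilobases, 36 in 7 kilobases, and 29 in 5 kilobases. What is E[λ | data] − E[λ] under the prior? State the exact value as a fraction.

Total count: 31 + 28 + 36 + 29 = 124.
Total exposure: 3 + 7 + 7 + 5 = 22 kilobases.
The Gamma prior is conjugate for the Poisson rate, so λ | data ~ Gamma(26+124, 10+22) = Gamma(150, 32).
Posterior mean = 150/32 = 75/16; prior mean = 26/10 = 13/5. Difference = 75/16 − 13/5 = 167/80.

167/80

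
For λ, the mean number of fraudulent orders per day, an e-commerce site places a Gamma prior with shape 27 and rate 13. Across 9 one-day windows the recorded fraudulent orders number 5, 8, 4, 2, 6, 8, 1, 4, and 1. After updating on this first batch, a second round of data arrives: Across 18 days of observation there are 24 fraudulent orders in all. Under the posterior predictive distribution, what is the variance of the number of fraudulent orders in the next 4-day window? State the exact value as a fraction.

Total count: 5 + 8 + 4 + 2 + 6 + 8 + 1 + 4 + 1 = 39.
Total exposure: 9 days.
After the first batch: Gamma(27 + 39, 13 + 9) = Gamma(66, 22).
Total count 24 over total exposure 18 days.
After the second batch: Gamma(66 + 24, 22 + 18) = Gamma(90, 40).
The posterior predictive for a window of length T is Negative Binomial with variance T·α'·(β'+T)/β'² = 4·90·44/1600 = 99/10.

99/10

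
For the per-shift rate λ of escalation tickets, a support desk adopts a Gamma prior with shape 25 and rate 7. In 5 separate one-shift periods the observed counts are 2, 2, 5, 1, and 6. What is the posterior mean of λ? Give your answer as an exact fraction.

Total count: 2 + 2 + 5 + 1 + 6 = 16.
Total exposure: 5 shifts.
The Gamma prior is conjugate for the Poisson rate, so λ | data ~ Gamma(25+16, 7+5) = Gamma(41, 12).
Posterior mean = α'/β' = 41/12.

41/12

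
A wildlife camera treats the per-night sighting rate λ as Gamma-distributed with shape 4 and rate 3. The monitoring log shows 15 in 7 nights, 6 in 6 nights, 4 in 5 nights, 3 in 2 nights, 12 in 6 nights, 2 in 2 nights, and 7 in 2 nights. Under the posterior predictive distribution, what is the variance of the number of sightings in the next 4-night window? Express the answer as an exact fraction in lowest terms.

7844/1089

Total count: 15 + 6 + 4 + 3 + 12 + 2 + 7 = 49.
Total exposure: 7 + 6 + 5 + 2 + 6 + 2 + 2 = 30 nights.
Gamma(α, β) with Poisson data over total exposure Σt gives posterior Gamma(α+Σx, β+Σt) = Gamma(53, 33).
The posterior predictive for a window of length T is Negative Binomial with variance T·α'·(β'+T)/β'² = 4·53·37/1089 = 7844/1089.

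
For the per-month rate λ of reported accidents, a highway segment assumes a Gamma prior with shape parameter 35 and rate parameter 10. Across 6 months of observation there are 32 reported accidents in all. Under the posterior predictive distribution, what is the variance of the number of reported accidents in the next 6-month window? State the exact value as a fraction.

2211/64

Total count 32 over total exposure 6 months.
By Gamma–Poisson conjugacy, the posterior is Gamma(α + Σx, β + Σt) = Gamma(35 + 32, 10 + 6) = Gamma(67, 16).
The posterior predictive for a window of length T is Negative Binomial with variance T·α'·(β'+T)/β'² = 6·67·22/256 = 2211/64.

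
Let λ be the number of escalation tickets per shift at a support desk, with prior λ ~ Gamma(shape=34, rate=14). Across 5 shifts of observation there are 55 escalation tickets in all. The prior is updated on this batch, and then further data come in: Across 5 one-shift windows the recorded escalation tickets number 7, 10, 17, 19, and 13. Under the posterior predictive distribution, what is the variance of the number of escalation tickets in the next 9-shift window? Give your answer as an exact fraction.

Total count 55 over total exposure 5 shifts.
After the first batch: Gamma(34 + 55, 14 + 5) = Gamma(89, 19).
Total count: 7 + 10 + 17 + 19 + 13 = 66.
Total exposure: 5 shifts.
After the second batch: Gamma(89 + 66, 19 + 5) = Gamma(155, 24).
The posterior predictive for a window of length T is Negative Binomial with variance T·α'·(β'+T)/β'² = 9·155·33/576 = 5115/64.

5115/64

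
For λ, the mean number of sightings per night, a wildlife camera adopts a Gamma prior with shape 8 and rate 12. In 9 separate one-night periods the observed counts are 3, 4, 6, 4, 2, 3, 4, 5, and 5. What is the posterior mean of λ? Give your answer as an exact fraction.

Total count: 3 + 4 + 6 + 4 + 2 + 3 + 4 + 5 + 5 = 36.
Total exposure: 9 nights.
Conjugate update: add total count to the shape and total exposure to the rate, giving Gamma(44, 21).
Posterior mean = α'/β' = 44/21.

44/21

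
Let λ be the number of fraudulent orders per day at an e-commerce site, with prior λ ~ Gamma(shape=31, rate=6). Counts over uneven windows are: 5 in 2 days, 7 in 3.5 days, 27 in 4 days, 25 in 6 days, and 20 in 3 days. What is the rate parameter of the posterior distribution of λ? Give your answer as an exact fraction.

49/2

Total count: 5 + 7 + 27 + 25 + 20 = 84.
Total exposure: 2 + 3.5 + 4 + 6 + 3 = 18.5 days.
The Gamma prior is conjugate for the Poisson rate, so λ | data ~ Gamma(31+84, 6+18.5) = Gamma(115, 49/2).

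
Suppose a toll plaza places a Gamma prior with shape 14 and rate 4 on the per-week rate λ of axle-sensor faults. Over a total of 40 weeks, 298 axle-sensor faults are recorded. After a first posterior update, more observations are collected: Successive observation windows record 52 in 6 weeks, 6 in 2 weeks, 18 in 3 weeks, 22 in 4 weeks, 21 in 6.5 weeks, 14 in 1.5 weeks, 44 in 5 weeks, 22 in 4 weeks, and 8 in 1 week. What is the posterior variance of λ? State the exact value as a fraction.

519/5929

Total count 298 over total exposure 40 weeks.
After the first batch: Gamma(14 + 298, 4 + 40) = Gamma(312, 44).
Total count: 52 + 6 + 18 + 22 + 21 + 14 + 44 + 22 + 8 = 207.
Total exposure: 6 + 2 + 3 + 4 + 6.5 + 1.5 + 5 + 4 + 1 = 33 weeks.
After the second batch: Gamma(312 + 207, 44 + 33) = Gamma(519, 77).
Posterior variance = α'/β'² = 519/5929.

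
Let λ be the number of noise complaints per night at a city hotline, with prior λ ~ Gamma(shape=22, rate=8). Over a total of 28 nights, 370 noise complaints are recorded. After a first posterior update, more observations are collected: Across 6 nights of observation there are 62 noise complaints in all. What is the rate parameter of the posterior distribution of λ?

Total count 370 over total exposure 28 nights.
After the first batch: Gamma(22 + 370, 8 + 28) = Gamma(392, 36).
Total count 62 over total exposure 6 nights.
After the second batch: Gamma(392 + 62, 36 + 6) = Gamma(454, 42).

42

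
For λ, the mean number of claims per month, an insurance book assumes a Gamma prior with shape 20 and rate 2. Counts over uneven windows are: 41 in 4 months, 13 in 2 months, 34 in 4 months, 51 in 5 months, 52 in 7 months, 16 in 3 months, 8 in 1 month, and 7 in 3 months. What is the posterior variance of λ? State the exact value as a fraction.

Total count: 41 + 13 + 34 + 51 + 52 + 16 + 8 + 7 = 222.
Total exposure: 4 + 2 + 4 + 5 + 7 + 3 + 1 + 3 = 29 months.
Gamma(α, β) with Poisson data over total exposure Σt gives posterior Gamma(α+Σx, β+Σt) = Gamma(242, 31).
Posterior variance = α'/β'² = 242/961.

242/961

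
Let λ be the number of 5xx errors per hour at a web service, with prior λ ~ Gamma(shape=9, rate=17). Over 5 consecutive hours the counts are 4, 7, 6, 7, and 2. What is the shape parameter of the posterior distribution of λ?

Total count: 4 + 7 + 6 + 7 + 2 = 26.
Total exposure: 5 hours.
Gamma(α, β) with Poisson data over total exposure Σt gives posterior Gamma(α+Σx, β+Σt) = Gamma(35, 22).

35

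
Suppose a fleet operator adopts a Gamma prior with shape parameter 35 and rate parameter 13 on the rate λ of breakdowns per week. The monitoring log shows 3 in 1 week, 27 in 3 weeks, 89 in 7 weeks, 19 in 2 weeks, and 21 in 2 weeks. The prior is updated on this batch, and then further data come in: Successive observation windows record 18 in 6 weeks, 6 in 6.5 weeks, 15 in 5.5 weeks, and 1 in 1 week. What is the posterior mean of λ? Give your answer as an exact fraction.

Total count: 3 + 27 + 89 + 19 + 21 = 159.
Total exposure: 1 + 3 + 7 + 2 + 2 = 15 weeks.
After the first batch: Gamma(35 + 159, 13 + 15) = Gamma(194, 28).
Total count: 18 + 6 + 15 + 1 = 40.
Total exposure: 6 + 6.5 + 5.5 + 1 = 19 weeks.
After the second batch: Gamma(194 + 40, 28 + 19) = Gamma(234, 47).
Posterior mean = α'/β' = 234/47.

234/47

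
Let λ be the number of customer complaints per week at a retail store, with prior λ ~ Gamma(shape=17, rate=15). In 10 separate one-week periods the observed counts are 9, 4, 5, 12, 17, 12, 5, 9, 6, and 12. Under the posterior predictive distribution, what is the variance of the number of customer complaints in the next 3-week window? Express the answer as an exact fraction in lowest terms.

Total count: 9 + 4 + 5 + 12 + 17 + 12 + 5 + 9 + 6 + 12 = 91.
Total exposure: 10 weeks.
By Gamma–Poisson conjugacy, the posterior is Gamma(α + Σx, β + Σt) = Gamma(17 + 91, 15 + 10) = Gamma(108, 25).
The posterior predictive for a window of length T is Negative Binomial with variance T·α'·(β'+T)/β'² = 3·108·28/625 = 9072/625.

9072/625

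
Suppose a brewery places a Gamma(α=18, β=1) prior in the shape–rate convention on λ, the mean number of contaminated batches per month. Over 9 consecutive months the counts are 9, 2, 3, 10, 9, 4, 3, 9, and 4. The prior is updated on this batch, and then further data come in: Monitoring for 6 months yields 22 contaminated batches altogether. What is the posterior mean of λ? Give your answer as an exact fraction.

93/16

Total count: 9 + 2 + 3 + 10 + 9 + 4 + 3 + 9 + 4 = 53.
Total exposure: 9 months.
After the first batch: Gamma(18 + 53, 1 + 9) = Gamma(71, 10).
Total count 22 over total exposure 6 months.
After the second batch: Gamma(71 + 22, 10 + 6) = Gamma(93, 16).
Posterior mean = α'/β' = 93/16.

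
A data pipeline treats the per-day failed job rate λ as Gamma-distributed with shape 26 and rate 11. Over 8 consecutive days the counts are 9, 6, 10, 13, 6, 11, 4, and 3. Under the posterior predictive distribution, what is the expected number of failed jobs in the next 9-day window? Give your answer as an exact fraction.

Total count: 9 + 6 + 10 + 13 + 6 + 11 + 4 + 3 = 62.
Total exposure: 8 days.
Conjugate update: add total count to the shape and total exposure to the rate, giving Gamma(88, 19).
Predictive mean over a 9-day window = T·E[λ|data] = 9·88/19 = 792/19.

792/19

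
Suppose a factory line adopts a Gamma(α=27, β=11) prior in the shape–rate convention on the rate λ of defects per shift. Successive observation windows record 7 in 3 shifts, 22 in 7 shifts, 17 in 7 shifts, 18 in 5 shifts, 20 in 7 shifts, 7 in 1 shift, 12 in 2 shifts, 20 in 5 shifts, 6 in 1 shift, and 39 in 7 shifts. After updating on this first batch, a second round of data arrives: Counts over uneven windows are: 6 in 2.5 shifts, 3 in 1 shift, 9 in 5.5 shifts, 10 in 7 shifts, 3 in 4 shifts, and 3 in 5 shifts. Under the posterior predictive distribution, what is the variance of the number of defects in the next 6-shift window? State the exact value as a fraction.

13282/729

Total count: 7 + 22 + 17 + 18 + 20 + 7 + 12 + 20 + 6 + 39 = 168.
Total exposure: 3 + 7 + 7 + 5 + 7 + 1 + 2 + 5 + 1 + 7 = 45 shifts.
After the first batch: Gamma(27 + 168, 11 + 45) = Gamma(195, 56).
Total count: 6 + 3 + 9 + 10 + 3 + 3 = 34.
Total exposure: 2.5 + 1 + 5.5 + 7 + 4 + 5 = 25 shifts.
After the second batch: Gamma(195 + 34, 56 + 25) = Gamma(229, 81).
The posterior predictive for a window of length T is Negative Binomial with variance T·α'·(β'+T)/β'² = 6·229·87/6561 = 13282/729.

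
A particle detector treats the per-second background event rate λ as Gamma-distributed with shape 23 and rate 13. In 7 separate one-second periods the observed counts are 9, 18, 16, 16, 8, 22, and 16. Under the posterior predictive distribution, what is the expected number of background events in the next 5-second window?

Total count: 9 + 18 + 16 + 16 + 8 + 22 + 16 = 105.
Total exposure: 7 seconds.
By Gamma–Poisson conjugacy, the posterior is Gamma(α + Σx, β + Σt) = Gamma(23 + 105, 13 + 7) = Gamma(128, 20).
Predictive mean over a 5-second window = T·E[λ|data] = 5·128/20 = 32.

32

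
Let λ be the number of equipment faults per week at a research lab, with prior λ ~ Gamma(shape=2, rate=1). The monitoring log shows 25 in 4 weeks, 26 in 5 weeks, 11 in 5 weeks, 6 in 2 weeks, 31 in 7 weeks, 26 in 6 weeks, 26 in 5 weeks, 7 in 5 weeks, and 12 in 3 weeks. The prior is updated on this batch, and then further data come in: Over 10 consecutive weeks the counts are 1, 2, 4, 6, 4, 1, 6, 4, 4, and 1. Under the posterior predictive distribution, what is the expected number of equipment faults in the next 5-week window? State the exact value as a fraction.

Total count: 25 + 26 + 11 + 6 + 31 + 26 + 26 + 7 + 12 = 170.
Total exposure: 4 + 5 + 5 + 2 + 7 + 6 + 5 + 5 + 3 = 42 weeks.
After the first batch: Gamma(2 + 170, 1 + 42) = Gamma(172, 43).
Total count: 1 + 2 + 4 + 6 + 4 + 1 + 6 + 4 + 4 + 1 = 33.
Total exposure: 10 weeks.
After the second batch: Gamma(172 + 33, 43 + 10) = Gamma(205, 53).
Predictive mean over a 5-week window = T·E[λ|data] = 5·205/53 = 1025/53.

1025/53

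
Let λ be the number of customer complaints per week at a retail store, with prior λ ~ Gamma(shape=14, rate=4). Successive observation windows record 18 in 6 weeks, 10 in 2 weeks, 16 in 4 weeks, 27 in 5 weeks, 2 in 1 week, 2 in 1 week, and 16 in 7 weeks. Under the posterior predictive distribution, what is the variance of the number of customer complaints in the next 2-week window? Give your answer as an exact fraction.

112/15

Total count: 18 + 10 + 16 + 27 + 2 + 2 + 16 = 91.
Total exposure: 6 + 2 + 4 + 5 + 1 + 1 + 7 = 26 weeks.
Posterior: α' = 14 + 91 = 105, β' = 4 + 26 = 30.
The posterior predictive for a window of length T is Negative Binomial with variance T·α'·(β'+T)/β'² = 2·105·32/900 = 112/15.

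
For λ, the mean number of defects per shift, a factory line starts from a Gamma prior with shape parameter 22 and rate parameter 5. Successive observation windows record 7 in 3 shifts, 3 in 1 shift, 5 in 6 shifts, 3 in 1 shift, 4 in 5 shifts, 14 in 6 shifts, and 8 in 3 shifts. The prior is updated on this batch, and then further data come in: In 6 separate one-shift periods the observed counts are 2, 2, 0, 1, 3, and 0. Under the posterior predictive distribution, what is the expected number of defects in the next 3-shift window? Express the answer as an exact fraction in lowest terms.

Total count: 7 + 3 + 5 + 3 + 4 + 14 + 8 = 44.
Total exposure: 3 + 1 + 6 + 1 + 5 + 6 + 3 = 25 shifts.
After the first batch: Gamma(22 + 44, 5 + 25) = Gamma(66, 30).
Total count: 2 + 2 + 0 + 1 + 3 + 0 = 8.
Total exposure: 6 shifts.
After the second batch: Gamma(66 + 8, 30 + 6) = Gamma(74, 36).
Predictive mean over a 3-shift window = T·E[λ|data] = 3·74/36 = 37/6.

37/6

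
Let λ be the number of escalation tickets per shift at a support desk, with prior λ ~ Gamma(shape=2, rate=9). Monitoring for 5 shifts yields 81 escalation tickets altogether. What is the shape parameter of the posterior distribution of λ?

Total count 81 over total exposure 5 shifts.
Gamma(α, β) with Poisson data over total exposure Σt gives posterior Gamma(α+Σx, β+Σt) = Gamma(83, 14).

83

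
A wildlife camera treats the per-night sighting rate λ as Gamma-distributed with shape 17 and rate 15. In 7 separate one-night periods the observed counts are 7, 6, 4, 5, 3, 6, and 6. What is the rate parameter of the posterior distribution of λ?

22

Total count: 7 + 6 + 4 + 5 + 3 + 6 + 6 = 37.
Total exposure: 7 nights.
Conjugate update: add total count to the shape and total exposure to the rate, giving Gamma(54, 22).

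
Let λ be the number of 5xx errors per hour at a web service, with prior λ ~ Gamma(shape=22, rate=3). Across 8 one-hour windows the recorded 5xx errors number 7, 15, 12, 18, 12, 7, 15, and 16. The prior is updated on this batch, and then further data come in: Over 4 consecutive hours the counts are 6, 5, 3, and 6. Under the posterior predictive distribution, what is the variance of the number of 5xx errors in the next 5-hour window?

Total count: 7 + 15 + 12 + 18 + 12 + 7 + 15 + 16 = 102.
Total exposure: 8 hours.
After the first batch: Gamma(22 + 102, 3 + 8) = Gamma(124, 11).
Total count: 6 + 5 + 3 + 6 = 20.
Total exposure: 4 hours.
After the second batch: Gamma(124 + 20, 11 + 4) = Gamma(144, 15).
The posterior predictive for a window of length T is Negative Binomial with variance T·α'·(β'+T)/β'² = 5·144·20/225 = 64.

64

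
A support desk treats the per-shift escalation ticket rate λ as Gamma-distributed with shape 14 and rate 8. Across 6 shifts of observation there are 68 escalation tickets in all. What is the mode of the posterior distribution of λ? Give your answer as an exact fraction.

81/14

Total count 68 over total exposure 6 shifts.
The Gamma prior is conjugate for the Poisson rate, so λ | data ~ Gamma(14+68, 8+6) = Gamma(82, 14).
Posterior mode = (α'−1)/β' = 81/14.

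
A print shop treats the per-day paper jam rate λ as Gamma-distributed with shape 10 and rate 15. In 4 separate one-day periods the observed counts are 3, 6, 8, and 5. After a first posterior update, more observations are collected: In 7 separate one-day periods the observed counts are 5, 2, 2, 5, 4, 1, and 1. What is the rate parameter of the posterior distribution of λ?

Total count: 3 + 6 + 8 + 5 = 22.
Total exposure: 4 days.
After the first batch: Gamma(10 + 22, 15 + 4) = Gamma(32, 19).
Total count: 5 + 2 + 2 + 5 + 4 + 1 + 1 = 20.
Total exposure: 7 days.
After the second batch: Gamma(32 + 20, 19 + 7) = Gamma(52, 26).

26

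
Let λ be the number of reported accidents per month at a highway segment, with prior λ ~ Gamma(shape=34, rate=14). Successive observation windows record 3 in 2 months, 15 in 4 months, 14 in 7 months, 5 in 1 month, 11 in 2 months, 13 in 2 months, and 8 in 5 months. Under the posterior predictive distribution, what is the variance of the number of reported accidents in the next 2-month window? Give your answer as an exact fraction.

Total count: 3 + 15 + 14 + 5 + 11 + 13 + 8 = 69.
Total exposure: 2 + 4 + 7 + 1 + 2 + 2 + 5 = 23 months.
The Gamma prior is conjugate for the Poisson rate, so λ | data ~ Gamma(34+69, 14+23) = Gamma(103, 37).
The posterior predictive for a window of length T is Negative Binomial with variance T·α'·(β'+T)/β'² = 2·103·39/1369 = 8034/1369.

8034/1369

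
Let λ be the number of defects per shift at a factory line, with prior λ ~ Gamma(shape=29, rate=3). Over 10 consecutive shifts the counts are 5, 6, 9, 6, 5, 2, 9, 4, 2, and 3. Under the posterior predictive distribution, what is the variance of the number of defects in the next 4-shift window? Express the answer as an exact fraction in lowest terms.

Total count: 5 + 6 + 9 + 6 + 5 + 2 + 9 + 4 + 2 + 3 = 51.
Total exposure: 10 shifts.
By Gamma–Poisson conjugacy, the posterior is Gamma(α + Σx, β + Σt) = Gamma(29 + 51, 3 + 10) = Gamma(80, 13).
The posterior predictive for a window of length T is Negative Binomial with variance T·α'·(β'+T)/β'² = 4·80·17/169 = 5440/169.

5440/169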